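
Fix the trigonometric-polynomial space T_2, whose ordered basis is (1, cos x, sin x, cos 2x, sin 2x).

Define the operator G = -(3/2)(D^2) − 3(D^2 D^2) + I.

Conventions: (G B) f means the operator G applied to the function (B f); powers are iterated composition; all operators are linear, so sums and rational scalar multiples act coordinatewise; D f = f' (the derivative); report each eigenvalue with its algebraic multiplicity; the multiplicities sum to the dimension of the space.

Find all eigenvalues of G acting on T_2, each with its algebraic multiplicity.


λ = -41 (multiplicity 2), λ = -1/2 (multiplicity 2), λ = 1 (multiplicity 1)

image of 1: 1
image of cos x: -(1/2)cos x
image of sin x: -(1/2)sin x
image of cos 2x: -41cos 2x
image of sin 2x: -41sin 2x
the matrix is diagonal; its diagonal is (1, -1/2, -1/2, -41, -41)
for a triangular matrix the eigenvalues are the diagonal entries, with algebraic multiplicity their repetition count


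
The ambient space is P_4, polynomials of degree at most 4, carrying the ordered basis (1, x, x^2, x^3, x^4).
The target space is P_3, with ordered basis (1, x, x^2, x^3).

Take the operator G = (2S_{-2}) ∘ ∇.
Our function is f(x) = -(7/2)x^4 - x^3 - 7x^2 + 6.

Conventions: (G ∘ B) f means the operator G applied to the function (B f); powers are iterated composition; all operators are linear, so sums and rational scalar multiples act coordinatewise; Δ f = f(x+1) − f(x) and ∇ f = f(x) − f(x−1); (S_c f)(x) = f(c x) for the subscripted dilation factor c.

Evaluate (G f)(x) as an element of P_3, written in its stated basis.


∇ f = -14x^3 + 18x^2 - 25x + 19/2
S_{-2} ∇ f = 112x^3 + 72x^2 + 50x + 19/2
(2S_{-2}) ∇ f = 224x^3 + 144x^2 + 100x + 19

the result is g(x) = 224x^3 + 144x^2 + 100x + 19


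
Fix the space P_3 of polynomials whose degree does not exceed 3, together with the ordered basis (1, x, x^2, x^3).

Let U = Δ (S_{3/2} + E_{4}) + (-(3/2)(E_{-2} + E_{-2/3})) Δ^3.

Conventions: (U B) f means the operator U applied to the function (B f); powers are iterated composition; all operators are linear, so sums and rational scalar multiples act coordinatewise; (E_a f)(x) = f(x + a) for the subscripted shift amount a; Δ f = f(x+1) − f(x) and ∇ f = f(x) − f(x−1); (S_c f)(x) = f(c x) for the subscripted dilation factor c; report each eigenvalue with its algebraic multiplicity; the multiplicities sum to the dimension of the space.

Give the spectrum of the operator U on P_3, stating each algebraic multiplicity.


image of 1: 0
image of x: 5/2
image of x^2: (13/2)x + 45/4
image of x^3: (105/8)x^2 + (297/8)x + 371/8
the matrix is upper triangular; its diagonal is (0, 0, 0, 0)
for a triangular matrix the eigenvalues are the diagonal entries, with algebraic multiplicity their repetition count

λ = 0 (multiplicity 4)


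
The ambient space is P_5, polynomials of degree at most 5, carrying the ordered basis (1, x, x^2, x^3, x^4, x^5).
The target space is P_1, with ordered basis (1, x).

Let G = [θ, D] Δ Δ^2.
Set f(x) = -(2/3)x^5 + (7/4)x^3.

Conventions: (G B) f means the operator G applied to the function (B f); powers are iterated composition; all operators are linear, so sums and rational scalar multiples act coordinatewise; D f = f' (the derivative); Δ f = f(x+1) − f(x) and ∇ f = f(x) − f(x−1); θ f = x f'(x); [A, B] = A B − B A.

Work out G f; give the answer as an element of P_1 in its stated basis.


Δ f = -(10/3)x^4 - (20/3)x^3 - (17/12)x^2 + (23/12)x + 13/12
Δ Δ f = -(40/3)x^3 - 40x^2 - (217/6)x - 19/2
Δ Δ^2 f = -40x^2 - 120x - 179/2
D Δ Δ^2 f = -80x - 120
θ D Δ Δ^2 f = -80x
θ Δ Δ^2 f = -80x^2 - 120x
D θ Δ Δ^2 f = -160x - 120
[θ, D] Δ Δ^2 f = 80x + 120

the image equals g(x) = 80x + 120


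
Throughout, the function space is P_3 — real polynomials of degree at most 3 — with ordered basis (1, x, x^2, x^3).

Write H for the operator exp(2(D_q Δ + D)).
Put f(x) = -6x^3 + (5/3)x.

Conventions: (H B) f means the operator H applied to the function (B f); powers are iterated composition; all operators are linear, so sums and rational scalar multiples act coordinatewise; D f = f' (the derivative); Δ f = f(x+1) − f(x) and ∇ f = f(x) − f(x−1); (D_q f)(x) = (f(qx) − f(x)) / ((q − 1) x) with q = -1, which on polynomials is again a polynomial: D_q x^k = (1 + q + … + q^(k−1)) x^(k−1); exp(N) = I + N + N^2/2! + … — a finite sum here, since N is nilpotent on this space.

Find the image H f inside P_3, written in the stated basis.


g(x) = -6x^3 - 36x^2 - (211/3)x - 458/3

order-1 term: -36x^2 - 98/3
order-2 term: -72x - 72
order-3 term: -48
the series for exp(2(D_q Δ + D)) f terminates at order 3
exp(2(D_q Δ + D)) f = -6x^3 - 36x^2 - (211/3)x - 458/3


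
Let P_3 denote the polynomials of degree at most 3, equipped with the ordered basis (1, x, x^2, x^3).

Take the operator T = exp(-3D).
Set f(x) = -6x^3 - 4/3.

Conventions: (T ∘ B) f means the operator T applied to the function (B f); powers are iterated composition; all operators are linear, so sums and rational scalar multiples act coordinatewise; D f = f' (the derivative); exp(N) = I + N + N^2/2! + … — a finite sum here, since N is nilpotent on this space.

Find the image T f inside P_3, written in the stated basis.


the result is g(x) = -6x^3 + 54x^2 - 162x + 482/3

order-1 term: 54x^2
order-2 term: -162x
order-3 term: 162
the series for exp(-3D) f terminates at order 3
exp(-3D) f = -6x^3 + 54x^2 - 162x + 482/3


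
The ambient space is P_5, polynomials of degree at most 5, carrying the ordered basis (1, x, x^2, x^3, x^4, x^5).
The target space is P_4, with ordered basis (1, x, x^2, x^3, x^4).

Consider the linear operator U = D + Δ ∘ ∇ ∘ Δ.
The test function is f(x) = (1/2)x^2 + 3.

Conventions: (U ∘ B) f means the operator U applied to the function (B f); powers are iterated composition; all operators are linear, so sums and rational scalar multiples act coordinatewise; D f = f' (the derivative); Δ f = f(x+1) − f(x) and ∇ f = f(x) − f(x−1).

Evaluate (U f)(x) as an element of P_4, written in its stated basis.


D f = x
Δ f = x + 1/2
∇ Δ f = 1
Δ ∇ Δ f = 0
(D + Δ ∘ ∇ ∘ Δ) f = x

g(x) = x


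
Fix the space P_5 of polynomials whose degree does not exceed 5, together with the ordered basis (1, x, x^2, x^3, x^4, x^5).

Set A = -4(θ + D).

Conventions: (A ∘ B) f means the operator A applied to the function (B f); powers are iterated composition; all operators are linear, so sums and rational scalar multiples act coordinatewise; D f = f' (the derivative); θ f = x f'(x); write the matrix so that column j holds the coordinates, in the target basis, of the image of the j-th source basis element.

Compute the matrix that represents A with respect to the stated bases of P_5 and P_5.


image of 1: 0
image of x: -4x - 4
image of x^2: -8x^2 - 8x
image of x^3: -12x^3 - 12x^2
image of x^4: -16x^4 - 16x^3
image of x^5: -20x^5 - 20x^4
each image's coordinates form column j of the matrix

the matrix is [[0, -4, 0, 0, 0, 0]; [0, -4, -8, 0, 0, 0]; [0, 0, -8, -12, 0, 0]; [0, 0, 0, -12, -16, 0]; [0, 0, 0, 0, -16, -20]; [0, 0, 0, 0, 0, -20]] (rows listed top to bottom)


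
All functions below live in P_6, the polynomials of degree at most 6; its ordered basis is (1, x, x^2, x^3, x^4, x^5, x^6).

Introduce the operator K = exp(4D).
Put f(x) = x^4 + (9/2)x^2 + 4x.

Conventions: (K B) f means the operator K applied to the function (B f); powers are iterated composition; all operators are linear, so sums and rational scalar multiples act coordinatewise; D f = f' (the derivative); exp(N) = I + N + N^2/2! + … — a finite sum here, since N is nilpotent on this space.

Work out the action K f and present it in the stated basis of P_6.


order-1 term: 16x^3 + 36x + 16
order-2 term: 96x^2 + 72
order-3 term: 256x
order-4 term: 256
the series for exp(4D) f terminates at order 4
exp(4D) f = x^4 + 16x^3 + (201/2)x^2 + 296x + 344

the image equals g(x) = x^4 + 16x^3 + (201/2)x^2 + 296x + 344


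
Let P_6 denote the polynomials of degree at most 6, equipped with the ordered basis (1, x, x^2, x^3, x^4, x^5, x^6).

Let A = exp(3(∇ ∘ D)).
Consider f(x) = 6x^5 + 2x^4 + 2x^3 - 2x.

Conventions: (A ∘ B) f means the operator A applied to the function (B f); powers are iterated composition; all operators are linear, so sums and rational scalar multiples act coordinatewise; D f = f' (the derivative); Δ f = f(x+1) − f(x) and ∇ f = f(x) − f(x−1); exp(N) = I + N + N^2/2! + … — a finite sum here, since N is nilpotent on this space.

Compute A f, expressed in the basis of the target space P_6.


order-1 term: 360x^3 - 468x^2 + 324x - 84
order-2 term: 3240x - 3024
the series for exp(3(∇ ∘ D)) f terminates at order 2
exp(3(∇ ∘ D)) f = 6x^5 + 2x^4 + 362x^3 - 468x^2 + 3562x - 3108

the image equals g(x) = 6x^5 + 2x^4 + 362x^3 - 468x^2 + 3562x - 3108


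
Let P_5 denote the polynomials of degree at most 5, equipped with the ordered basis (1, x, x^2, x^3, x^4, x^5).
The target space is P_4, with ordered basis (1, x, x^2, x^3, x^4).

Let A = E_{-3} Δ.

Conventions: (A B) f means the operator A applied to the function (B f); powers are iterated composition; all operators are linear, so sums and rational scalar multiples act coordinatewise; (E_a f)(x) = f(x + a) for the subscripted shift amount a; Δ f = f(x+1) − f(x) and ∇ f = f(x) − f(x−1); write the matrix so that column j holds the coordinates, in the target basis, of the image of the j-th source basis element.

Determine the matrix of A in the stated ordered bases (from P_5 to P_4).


image of 1: 0
image of x: 1
image of x^2: 2x - 5
image of x^3: 3x^2 - 15x + 19
image of x^4: 4x^3 - 30x^2 + 76x - 65
image of x^5: 5x^4 - 50x^3 + 190x^2 - 325x + 211
each image's coordinates form column j of the matrix

the matrix is [[0, 1, -5, 19, -65, 211]; [0, 0, 2, -15, 76, -325]; [0, 0, 0, 3, -30, 190]; [0, 0, 0, 0, 4, -50]; [0, 0, 0, 0, 0, 5]] (rows listed top to bottom)


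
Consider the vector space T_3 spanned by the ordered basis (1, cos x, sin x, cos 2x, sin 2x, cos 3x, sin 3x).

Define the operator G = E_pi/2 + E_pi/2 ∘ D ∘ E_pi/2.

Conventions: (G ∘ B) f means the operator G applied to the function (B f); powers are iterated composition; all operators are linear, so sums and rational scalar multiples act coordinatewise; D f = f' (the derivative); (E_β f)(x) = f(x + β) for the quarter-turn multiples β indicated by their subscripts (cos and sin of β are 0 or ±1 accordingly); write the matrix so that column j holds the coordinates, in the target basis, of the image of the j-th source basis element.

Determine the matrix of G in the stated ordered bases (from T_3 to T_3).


image of 1: 1
image of cos x: 0
image of sin x: 0
image of cos 2x: -cos 2x - 2sin 2x
image of sin 2x: 2cos 2x - sin 2x
image of cos 3x: 4sin 3x
image of sin 3x: -4cos 3x
each image's coordinates form column j of the matrix

the matrix is [[1, 0, 0, 0, 0, 0, 0]; [0, 0, 0, 0, 0, 0, 0]; [0, 0, 0, 0, 0, 0, 0]; [0, 0, 0, -1, 2, 0, 0]; [0, 0, 0, -2, -1, 0, 0]; [0, 0, 0, 0, 0, 0, -4]; [0, 0, 0, 0, 0, 4, 0]] (rows listed top to bottom)


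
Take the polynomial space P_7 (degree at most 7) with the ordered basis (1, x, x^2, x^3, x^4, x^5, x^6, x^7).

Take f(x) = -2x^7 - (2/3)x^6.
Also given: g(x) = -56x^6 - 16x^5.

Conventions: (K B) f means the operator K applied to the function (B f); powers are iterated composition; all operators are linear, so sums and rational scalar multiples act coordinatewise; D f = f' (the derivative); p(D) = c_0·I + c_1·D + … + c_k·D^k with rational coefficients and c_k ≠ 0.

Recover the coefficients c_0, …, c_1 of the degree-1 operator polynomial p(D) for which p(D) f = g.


D^0 f = -2x^7 - (2/3)x^6
D^1 f = -14x^6 - 4x^5
matching coefficients of g against c_0 f + c_1 Df + … from the top degree down determines the c_i
solution: c_0 = 0, c_1 = 4

c_0 = 0, c_1 = 4


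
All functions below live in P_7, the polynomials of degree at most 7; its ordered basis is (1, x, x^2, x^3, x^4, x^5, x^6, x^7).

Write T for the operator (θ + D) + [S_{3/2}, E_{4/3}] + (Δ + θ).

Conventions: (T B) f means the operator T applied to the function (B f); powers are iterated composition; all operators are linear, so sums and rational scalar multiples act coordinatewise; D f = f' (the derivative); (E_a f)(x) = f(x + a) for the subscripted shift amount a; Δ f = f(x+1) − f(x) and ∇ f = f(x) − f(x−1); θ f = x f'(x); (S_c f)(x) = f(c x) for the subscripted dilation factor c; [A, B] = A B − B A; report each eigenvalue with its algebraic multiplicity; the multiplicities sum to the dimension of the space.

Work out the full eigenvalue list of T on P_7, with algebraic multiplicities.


image of 1: 0
image of x: 2x + 4/3
image of x^2: 4x^2 + 2x - 11/9
image of x^3: 6x^3 + (3/2)x^2 - 7x - 125/27
image of x^4: 8x^4 - x^3 - 24x^2 - (268/9)x - 959/81
image of x^5: 10x^5 - (55/8)x^4 - 65x^3 - (350/3)x^2 - (2465/27)x - 6509/243
image of x^6: 12x^6 - (147/8)x^5 - (615/4)x^4 - 360x^3 - (1255/3)x^2 - (6590/27)x - 41831/729
image of x^7: 14x^7 - (1253/32)x^6 - (2667/8)x^5 - (1925/2)x^4 - (4445/3)x^3 - (11627/9)x^2 - (147259/243)x - 261365/2187
the matrix is upper triangular; its diagonal is (0, 2, 4, 6, 8, 10, 12, 14)
for a triangular matrix the eigenvalues are the diagonal entries, with algebraic multiplicity their repetition count

λ = 0 (multiplicity 1), λ = 2 (multiplicity 1), λ = 4 (multiplicity 1), λ = 6 (multiplicity 1), λ = 8 (multiplicity 1), λ = 10 (multiplicity 1), λ = 12 (multiplicity 1), λ = 14 (multiplicity 1)


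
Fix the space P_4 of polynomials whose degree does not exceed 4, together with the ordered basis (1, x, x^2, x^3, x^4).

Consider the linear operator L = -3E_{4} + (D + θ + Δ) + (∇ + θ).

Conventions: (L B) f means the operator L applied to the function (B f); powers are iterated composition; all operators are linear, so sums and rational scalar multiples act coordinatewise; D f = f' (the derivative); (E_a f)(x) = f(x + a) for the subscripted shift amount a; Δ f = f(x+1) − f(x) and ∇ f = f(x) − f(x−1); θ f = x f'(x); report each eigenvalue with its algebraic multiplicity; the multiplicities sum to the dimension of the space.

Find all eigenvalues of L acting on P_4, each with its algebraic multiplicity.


λ = -3 (multiplicity 1), λ = -1 (multiplicity 1), λ = 1 (multiplicity 1), λ = 3 (multiplicity 1), λ = 5 (multiplicity 1)

image of 1: -3
image of x: -x - 9
image of x^2: x^2 - 18x - 48
image of x^3: 3x^3 - 27x^2 - 144x - 190
image of x^4: 5x^4 - 36x^3 - 288x^2 - 760x - 768
the matrix is upper triangular; its diagonal is (-3, -1, 1, 3, 5)
for a triangular matrix the eigenvalues are the diagonal entries, with algebraic multiplicity their repetition count


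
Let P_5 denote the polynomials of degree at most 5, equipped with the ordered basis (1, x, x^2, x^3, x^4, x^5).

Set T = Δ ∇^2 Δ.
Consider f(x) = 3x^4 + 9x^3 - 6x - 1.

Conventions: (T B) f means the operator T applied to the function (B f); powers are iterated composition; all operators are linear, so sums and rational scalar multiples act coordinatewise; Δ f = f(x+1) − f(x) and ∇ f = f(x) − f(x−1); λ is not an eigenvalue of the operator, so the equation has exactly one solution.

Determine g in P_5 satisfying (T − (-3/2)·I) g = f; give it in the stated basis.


the result is g(x) = 2x^4 + 6x^3 - 4x - 98/3

write g with unknown coordinates in the stated basis and equate coefficients in (T − (-3/2)·I) g = f
solving from the highest basis element down gives g = 2x^4 + 6x^3 - 4x - 98/3
check: T g = 48
so T g − (-3/2)·g = 3x^4 + 9x^3 - 6x - 1 = f ✓


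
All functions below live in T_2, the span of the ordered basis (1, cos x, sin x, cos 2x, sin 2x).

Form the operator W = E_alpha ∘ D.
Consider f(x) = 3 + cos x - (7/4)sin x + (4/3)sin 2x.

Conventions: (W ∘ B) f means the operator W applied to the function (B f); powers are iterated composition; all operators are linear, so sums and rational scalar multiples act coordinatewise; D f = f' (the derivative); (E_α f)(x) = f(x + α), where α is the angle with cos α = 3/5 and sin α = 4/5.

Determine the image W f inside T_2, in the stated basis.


D f = -(7/4)cos x - sin x + (8/3)cos 2x
E_alpha D f = -(37/20)cos x + (4/5)sin x - (56/75)cos 2x - (64/25)sin 2x

the result is g(x) = -(37/20)cos x + (4/5)sin x - (56/75)cos 2x - (64/25)sin 2x


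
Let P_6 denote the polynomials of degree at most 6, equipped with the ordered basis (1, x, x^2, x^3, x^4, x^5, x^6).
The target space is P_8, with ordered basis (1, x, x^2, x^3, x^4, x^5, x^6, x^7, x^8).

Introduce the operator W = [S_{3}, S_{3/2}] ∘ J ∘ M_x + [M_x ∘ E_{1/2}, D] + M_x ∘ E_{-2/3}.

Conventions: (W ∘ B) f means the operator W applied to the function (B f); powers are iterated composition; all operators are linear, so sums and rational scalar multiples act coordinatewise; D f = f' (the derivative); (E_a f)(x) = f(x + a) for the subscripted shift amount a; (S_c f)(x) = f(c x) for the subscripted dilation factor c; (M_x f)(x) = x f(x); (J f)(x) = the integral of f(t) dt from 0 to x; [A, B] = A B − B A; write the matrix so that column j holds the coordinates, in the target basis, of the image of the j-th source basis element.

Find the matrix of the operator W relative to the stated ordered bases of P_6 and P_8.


image of 1: x - 1
image of x: x^2 - (5/3)x - 1/2
image of x^2: x^3 - (7/3)x^2 - (5/9)x - 1/4
image of x^3: x^4 - 3x^3 - (1/6)x^2 - (113/108)x - 1/8
image of x^4: x^5 - (11/3)x^4 + (2/3)x^3 - (145/54)x^2 - (49/162)x - 1/16
image of x^5: x^6 - (13/3)x^5 + (35/18)x^4 - (295/54)x^3 - (85/324)x^2 - (1727/3888)x - 1/32
image of x^6: x^7 - 5x^6 + (11/3)x^5 - (1045/108)x^4 + (25/54)x^3 - (2239/1296)x^2 - (1163/11664)x - 1/64
each image's coordinates form column j of the matrix

the matrix is [[-1, -1/2, -1/4, -1/8, -1/16, -1/32, -1/64]; [1, -5/3, -5/9, -113/108, -49/162, -1727/3888, -1163/11664]; [0, 1, -7/3, -1/6, -145/54, -85/324, -2239/1296]; [0, 0, 1, -3, 2/3, -295/54, 25/54]; [0, 0, 0, 1, -11/3, 35/18, -1045/108]; [0, 0, 0, 0, 1, -13/3, 11/3]; [0, 0, 0, 0, 0, 1, -5]; [0, 0, 0, 0, 0, 0, 1]; [0, 0, 0, 0, 0, 0, 0]] (rows listed top to bottom)


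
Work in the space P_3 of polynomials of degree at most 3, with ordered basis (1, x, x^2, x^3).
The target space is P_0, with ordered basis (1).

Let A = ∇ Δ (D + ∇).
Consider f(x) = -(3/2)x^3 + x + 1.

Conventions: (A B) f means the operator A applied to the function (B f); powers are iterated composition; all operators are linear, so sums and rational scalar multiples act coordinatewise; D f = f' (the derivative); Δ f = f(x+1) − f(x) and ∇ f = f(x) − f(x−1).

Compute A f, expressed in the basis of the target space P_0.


the image equals g(x) = -18

D f = -(9/2)x^2 + 1
∇ f = -(9/2)x^2 + (9/2)x - 1/2
(D + ∇) f = -9x^2 + (9/2)x + 1/2
Δ (D + ∇) f = -18x - 9/2
∇ Δ (D + ∇) f = -18


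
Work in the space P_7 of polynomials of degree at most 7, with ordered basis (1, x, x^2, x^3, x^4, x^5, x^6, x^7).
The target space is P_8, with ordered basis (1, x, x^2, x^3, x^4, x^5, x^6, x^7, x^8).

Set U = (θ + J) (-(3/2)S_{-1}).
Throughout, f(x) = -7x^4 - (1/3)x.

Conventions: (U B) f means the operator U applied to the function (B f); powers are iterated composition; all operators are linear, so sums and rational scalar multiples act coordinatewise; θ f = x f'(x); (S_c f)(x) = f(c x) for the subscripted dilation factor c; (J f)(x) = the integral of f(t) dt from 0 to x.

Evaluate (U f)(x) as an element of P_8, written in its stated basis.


S_{-1} f = -7x^4 + (1/3)x
(-(3/2)S_{-1}) f = (21/2)x^4 - (1/2)x
θ (-(3/2)S_{-1}) f = 42x^4 - (1/2)x
J (-(3/2)S_{-1}) f = (21/10)x^5 - (1/4)x^2
(θ + J) (-(3/2)S_{-1}) f = (21/10)x^5 + 42x^4 - (1/4)x^2 - (1/2)x

the result is g(x) = (21/10)x^5 + 42x^4 - (1/4)x^2 - (1/2)x


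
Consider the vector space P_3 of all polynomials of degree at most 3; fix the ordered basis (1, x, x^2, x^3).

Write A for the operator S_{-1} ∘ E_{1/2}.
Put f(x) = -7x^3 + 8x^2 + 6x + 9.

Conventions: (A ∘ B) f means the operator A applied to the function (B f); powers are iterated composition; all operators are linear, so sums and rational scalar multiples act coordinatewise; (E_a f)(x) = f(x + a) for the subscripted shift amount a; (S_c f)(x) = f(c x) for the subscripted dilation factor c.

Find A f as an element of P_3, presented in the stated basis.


E_{1/2} f = -7x^3 - (5/2)x^2 + (35/4)x + 105/8
S_{-1} E_{1/2} f = 7x^3 - (5/2)x^2 - (35/4)x + 105/8

g(x) = 7x^3 - (5/2)x^2 - (35/4)x + 105/8


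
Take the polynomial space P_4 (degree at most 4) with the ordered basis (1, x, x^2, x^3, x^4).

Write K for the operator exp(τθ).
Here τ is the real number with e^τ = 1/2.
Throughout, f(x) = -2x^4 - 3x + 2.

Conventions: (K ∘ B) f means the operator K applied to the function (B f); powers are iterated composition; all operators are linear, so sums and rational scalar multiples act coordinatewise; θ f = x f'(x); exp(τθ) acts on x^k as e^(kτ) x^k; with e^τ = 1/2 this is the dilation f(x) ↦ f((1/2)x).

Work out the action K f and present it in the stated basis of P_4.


exp(τθ) x^k = e^(kτ) x^k; with e^τ = 1/2 this sends x^k to (1/2)^k x^k
x ↦ 1/2 x
x^4 ↦ 1/16 x^4
applying this coordinatewise to f: exp(τθ) f = -(1/8)x^4 - (3/2)x + 2

the image equals g(x) = -(1/8)x^4 - (3/2)x + 2


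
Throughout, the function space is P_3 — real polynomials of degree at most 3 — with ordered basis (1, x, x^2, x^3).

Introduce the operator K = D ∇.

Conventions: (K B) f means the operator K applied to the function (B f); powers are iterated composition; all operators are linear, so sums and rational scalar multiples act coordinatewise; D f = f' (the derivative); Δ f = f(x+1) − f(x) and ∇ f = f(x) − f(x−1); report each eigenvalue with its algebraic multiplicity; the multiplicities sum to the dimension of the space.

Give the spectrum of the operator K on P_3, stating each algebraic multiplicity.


λ = 0 (multiplicity 4)

image of 1: 0
image of x: 0
image of x^2: 2
image of x^3: 6x - 3
the matrix is upper triangular; its diagonal is (0, 0, 0, 0)
for a triangular matrix the eigenvalues are the diagonal entries, with algebraic multiplicity their repetition count


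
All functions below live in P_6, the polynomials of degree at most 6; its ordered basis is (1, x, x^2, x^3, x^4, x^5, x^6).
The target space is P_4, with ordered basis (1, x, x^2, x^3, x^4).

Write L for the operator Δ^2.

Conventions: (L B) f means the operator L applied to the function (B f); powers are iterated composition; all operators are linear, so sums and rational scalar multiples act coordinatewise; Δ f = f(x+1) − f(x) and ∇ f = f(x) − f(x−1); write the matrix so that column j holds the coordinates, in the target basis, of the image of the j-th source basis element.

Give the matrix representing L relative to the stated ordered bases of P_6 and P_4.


image of 1: 0
image of x: 0
image of x^2: 2
image of x^3: 6x + 6
image of x^4: 12x^2 + 24x + 14
image of x^5: 20x^3 + 60x^2 + 70x + 30
image of x^6: 30x^4 + 120x^3 + 210x^2 + 180x + 62
each image's coordinates form column j of the matrix

the matrix is [[0, 0, 2, 6, 14, 30, 62]; [0, 0, 0, 6, 24, 70, 180]; [0, 0, 0, 0, 12, 60, 210]; [0, 0, 0, 0, 0, 20, 120]; [0, 0, 0, 0, 0, 0, 30]] (rows listed top to bottom)


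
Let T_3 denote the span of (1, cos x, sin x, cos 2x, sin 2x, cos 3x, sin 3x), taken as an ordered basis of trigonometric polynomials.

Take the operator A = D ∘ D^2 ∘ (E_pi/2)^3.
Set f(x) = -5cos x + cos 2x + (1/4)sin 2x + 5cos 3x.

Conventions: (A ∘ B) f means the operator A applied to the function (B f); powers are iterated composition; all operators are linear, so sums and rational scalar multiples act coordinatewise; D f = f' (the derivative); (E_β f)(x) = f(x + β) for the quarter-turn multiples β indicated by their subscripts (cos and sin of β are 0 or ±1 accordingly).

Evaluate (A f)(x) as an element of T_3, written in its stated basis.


the image equals g(x) = 5cos x + 2cos 2x - 8sin 2x + 135cos 3x

E_pi/2 f = 5sin x - cos 2x - (1/4)sin 2x + 5sin 3x
E_pi/2 E_pi/2 f = 5cos x + cos 2x + (1/4)sin 2x - 5cos 3x
E_pi/2 E_pi/2 E_pi/2 f = -5sin x - cos 2x - (1/4)sin 2x - 5sin 3x
D (E_pi/2)^3 f = -5cos x - (1/2)cos 2x + 2sin 2x - 15cos 3x
D D (E_pi/2)^3 f = 5sin x + 4cos 2x + sin 2x + 45sin 3x
D D^2 (E_pi/2)^3 f = 5cos x + 2cos 2x - 8sin 2x + 135cos 3x


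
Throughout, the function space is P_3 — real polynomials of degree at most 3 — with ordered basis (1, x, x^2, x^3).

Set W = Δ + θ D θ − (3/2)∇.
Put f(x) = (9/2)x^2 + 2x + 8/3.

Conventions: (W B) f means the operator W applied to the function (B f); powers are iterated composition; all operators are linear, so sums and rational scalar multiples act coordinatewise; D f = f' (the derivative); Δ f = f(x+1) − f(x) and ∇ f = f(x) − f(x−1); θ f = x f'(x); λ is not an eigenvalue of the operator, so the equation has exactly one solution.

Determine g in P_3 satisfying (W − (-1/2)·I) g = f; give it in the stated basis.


the result is g(x) = 9x^2 - 50x - 269/3

write g with unknown coordinates in the stated basis and equate coefficients in (W − (-1/2)·I) g = f
solving from the highest basis element down gives g = 9x^2 - 50x - 269/3
check: W g = 27x + 95/2
so W g − (-1/2)·g = (9/2)x^2 + 2x + 8/3 = f ✓


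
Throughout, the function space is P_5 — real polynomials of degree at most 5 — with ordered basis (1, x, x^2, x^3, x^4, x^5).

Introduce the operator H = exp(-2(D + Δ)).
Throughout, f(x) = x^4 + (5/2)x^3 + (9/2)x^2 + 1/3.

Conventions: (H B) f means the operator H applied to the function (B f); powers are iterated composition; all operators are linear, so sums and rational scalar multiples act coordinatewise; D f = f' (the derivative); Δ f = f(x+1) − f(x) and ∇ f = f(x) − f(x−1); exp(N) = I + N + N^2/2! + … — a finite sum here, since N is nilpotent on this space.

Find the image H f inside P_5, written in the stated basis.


order-1 term: -16x^3 - 42x^2 - 59x - 16
order-2 term: 96x^2 + 216x + 176
order-3 term: -256x - 352
order-4 term: 256
the series for exp(-2(D + Δ)) f terminates at order 4
exp(-2(D + Δ)) f = x^4 - (27/2)x^3 + (117/2)x^2 - 99x + 193/3

the image equals g(x) = x^4 - (27/2)x^3 + (117/2)x^2 - 99x + 193/3


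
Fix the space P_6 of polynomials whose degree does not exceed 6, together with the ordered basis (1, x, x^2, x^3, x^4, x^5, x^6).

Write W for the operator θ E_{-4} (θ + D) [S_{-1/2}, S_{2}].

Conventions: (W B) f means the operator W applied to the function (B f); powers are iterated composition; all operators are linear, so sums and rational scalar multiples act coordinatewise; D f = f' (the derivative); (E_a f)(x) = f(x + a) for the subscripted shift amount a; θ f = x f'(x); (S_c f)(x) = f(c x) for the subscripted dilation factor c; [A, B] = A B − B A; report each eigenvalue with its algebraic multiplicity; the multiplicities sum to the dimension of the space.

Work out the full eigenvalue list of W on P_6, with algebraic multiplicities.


λ = 0 (multiplicity 7)

image of 1: 0
image of x: 0
image of x^2: 0
image of x^3: 0
image of x^4: 0
image of x^5: 0
image of x^6: 0
the matrix is upper triangular; its diagonal is (0, 0, 0, 0, 0, 0, 0)
for a triangular matrix the eigenvalues are the diagonal entries, with algebraic multiplicity their repetition count


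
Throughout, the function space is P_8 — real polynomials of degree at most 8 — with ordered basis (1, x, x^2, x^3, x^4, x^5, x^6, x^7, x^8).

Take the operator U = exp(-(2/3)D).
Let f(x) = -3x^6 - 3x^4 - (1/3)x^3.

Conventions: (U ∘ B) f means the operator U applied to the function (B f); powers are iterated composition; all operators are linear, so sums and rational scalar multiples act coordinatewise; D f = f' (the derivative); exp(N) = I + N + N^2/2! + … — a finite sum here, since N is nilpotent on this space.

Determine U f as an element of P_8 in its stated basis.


the image equals g(x) = -3x^6 + 12x^5 - 23x^4 + (229/9)x^3 - (146/9)x^2 + (148/27)x - 184/243

order-1 term: 12x^5 + 8x^3 + (2/3)x^2
order-2 term: -20x^4 - 8x^2 - (4/9)x
order-3 term: (160/9)x^3 + (32/9)x + 8/81
order-4 term: -(80/9)x^2 - 16/27
order-5 term: (64/27)x
order-6 term: -64/243
the series for exp(-(2/3)D) f terminates at order 6
exp(-(2/3)D) f = -3x^6 + 12x^5 - 23x^4 + (229/9)x^3 - (146/9)x^2 + (148/27)x - 184/243


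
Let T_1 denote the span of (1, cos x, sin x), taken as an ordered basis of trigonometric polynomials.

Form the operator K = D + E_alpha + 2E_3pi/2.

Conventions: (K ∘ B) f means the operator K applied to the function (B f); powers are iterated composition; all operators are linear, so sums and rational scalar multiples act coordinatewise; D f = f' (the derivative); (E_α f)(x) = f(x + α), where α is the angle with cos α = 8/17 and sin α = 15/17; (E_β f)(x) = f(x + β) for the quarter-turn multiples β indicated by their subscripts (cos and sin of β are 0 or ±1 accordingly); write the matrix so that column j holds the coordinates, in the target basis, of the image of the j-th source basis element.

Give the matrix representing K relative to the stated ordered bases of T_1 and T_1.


image of 1: 3
image of cos x: (8/17)cos x + (2/17)sin x
image of sin x: -(2/17)cos x + (8/17)sin x
each image's coordinates form column j of the matrix

the matrix is [[3, 0, 0]; [0, 8/17, -2/17]; [0, 2/17, 8/17]] (rows listed top to bottom)


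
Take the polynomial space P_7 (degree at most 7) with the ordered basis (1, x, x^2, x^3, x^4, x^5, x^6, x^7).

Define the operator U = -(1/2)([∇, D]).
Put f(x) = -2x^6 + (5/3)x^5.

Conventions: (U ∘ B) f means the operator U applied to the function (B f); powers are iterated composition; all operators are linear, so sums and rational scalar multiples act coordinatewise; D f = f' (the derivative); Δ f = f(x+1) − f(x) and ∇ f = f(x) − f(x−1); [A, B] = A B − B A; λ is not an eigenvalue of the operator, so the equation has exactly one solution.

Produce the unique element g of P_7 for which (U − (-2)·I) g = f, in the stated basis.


the result is g(x) = -x^6 + (5/6)x^5

write g with unknown coordinates in the stated basis and equate coefficients in (U − (-2)·I) g = f
solving from the highest basis element down gives g = -x^6 + (5/6)x^5
check: U g = 0
so U g − (-2)·g = -2x^6 + (5/3)x^5 = f ✓


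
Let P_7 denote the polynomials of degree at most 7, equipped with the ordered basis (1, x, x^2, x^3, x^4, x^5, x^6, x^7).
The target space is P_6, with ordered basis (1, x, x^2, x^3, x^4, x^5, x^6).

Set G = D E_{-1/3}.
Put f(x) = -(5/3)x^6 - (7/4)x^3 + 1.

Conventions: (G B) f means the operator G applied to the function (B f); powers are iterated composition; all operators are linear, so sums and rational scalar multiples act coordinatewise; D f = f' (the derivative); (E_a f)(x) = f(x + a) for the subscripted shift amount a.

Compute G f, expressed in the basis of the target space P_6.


the result is g(x) = -10x^5 + (50/3)x^4 - (100/9)x^3 - (167/108)x^2 + (467/162)x - 527/972

E_{-1/3} f = -(5/3)x^6 + (10/3)x^5 - (25/9)x^4 - (167/324)x^3 + (467/324)x^2 - (527/972)x + 9295/8748
D E_{-1/3} f = -10x^5 + (50/3)x^4 - (100/9)x^3 - (167/108)x^2 + (467/162)x - 527/972


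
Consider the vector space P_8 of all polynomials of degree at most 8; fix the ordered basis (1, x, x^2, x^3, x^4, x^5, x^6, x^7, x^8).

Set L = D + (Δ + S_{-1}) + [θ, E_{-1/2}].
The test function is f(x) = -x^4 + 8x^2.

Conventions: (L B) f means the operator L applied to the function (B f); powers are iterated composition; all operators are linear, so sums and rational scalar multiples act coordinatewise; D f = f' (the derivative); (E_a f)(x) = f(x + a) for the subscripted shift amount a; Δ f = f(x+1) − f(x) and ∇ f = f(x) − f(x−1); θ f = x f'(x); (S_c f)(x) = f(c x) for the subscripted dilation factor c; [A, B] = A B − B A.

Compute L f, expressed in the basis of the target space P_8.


D f = -4x^3 + 16x
Δ f = -4x^3 - 6x^2 + 12x + 7
S_{-1} f = -x^4 + 8x^2
(Δ + S_{-1}) f = -x^4 - 4x^3 + 2x^2 + 12x + 7
E_{-1/2} f = -x^4 + 2x^3 + (13/2)x^2 - (15/2)x + 31/16
θ E_{-1/2} f = -4x^4 + 6x^3 + 13x^2 - (15/2)x
θ f = -4x^4 + 16x^2
E_{-1/2} θ f = -4x^4 + 8x^3 + 10x^2 - 14x + 15/4
[θ, E_{-1/2}] f = -2x^3 + 3x^2 + (13/2)x - 15/4
(D + (Δ + S_{-1}) + [θ, E_{-1/2}]) f = -x^4 - 10x^3 + 5x^2 + (69/2)x + 13/4

g(x) = -x^4 - 10x^3 + 5x^2 + (69/2)x + 13/4


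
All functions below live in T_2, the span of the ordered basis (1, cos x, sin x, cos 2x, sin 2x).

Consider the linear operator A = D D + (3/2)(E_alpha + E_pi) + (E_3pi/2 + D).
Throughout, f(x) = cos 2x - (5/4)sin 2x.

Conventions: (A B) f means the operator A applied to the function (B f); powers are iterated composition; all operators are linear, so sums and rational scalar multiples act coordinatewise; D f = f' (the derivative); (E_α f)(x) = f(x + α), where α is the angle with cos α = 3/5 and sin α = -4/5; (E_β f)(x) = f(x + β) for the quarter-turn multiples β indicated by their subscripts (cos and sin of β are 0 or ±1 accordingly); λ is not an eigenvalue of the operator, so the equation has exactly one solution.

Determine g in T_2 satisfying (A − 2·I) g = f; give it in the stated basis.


write g with unknown coordinates in the stated basis and equate coefficients in (A − 2·I) g = f
solving from the highest basis element down gives g = -(261/1768)cos 2x + (199/884)sin 2x
check: A g = (623/884)cos 2x - (707/884)sin 2x
so A g − 2·g = cos 2x - (5/4)sin 2x = f ✓

g(x) = -(261/1768)cos 2x + (199/884)sin 2x


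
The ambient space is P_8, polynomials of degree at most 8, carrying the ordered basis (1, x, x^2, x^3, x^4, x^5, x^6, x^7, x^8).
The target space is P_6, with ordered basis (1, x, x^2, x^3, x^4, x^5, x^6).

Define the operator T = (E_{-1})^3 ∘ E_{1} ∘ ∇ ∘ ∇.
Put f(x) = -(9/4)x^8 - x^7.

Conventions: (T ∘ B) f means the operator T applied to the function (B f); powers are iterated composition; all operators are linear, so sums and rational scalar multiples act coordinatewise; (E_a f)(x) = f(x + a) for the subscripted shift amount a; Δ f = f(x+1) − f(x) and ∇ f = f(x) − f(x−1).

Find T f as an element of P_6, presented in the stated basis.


∇ f = -18x^7 + 56x^6 - 105x^5 + (245/2)x^4 - 91x^3 + 42x^2 - 11x + 5/4
∇ ∇ f = -126x^6 + 714x^5 - 1995x^4 + 3290x^3 - 3276x^2 + 1834x - 891/2
E_{1} (∇ ∘ ∇) f = -126x^6 - 42x^5 - 315x^4 - 70x^3 - 126x^2 - 14x - 9/2
E_{-1} (E_{1} ∘ ∇ ∘ ∇) f = -126x^6 + 714x^5 - 1995x^4 + 3290x^3 - 3276x^2 + 1834x - 891/2
E_{-1} E_{-1} (E_{1} ∘ ∇ ∘ ∇) f = -126x^6 + 1470x^5 - 7455x^4 + 20930x^3 - 34146x^2 + 30562x - 23361/2
E_{-1} E_{-1} E_{-1} (E_{1} ∘ ∇ ∘ ∇) f = -126x^6 + 2226x^5 - 16695x^4 + 67970x^3 - 158256x^2 + 199570x - 212739/2

g(x) = -126x^6 + 2226x^5 - 16695x^4 + 67970x^3 - 158256x^2 + 199570x - 212739/2


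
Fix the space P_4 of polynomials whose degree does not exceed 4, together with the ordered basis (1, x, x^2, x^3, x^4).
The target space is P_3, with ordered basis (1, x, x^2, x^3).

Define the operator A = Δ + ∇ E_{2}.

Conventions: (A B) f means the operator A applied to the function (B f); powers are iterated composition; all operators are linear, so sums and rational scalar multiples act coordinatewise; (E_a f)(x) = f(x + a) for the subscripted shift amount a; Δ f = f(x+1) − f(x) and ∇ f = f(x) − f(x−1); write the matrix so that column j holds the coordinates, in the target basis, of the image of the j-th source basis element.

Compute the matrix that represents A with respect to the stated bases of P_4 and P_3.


image of 1: 0
image of x: 2
image of x^2: 4x + 4
image of x^3: 6x^2 + 12x + 8
image of x^4: 8x^3 + 24x^2 + 32x + 16
each image's coordinates form column j of the matrix

the matrix is [[0, 2, 4, 8, 16]; [0, 0, 4, 12, 32]; [0, 0, 0, 6, 24]; [0, 0, 0, 0, 8]] (rows listed top to bottom)


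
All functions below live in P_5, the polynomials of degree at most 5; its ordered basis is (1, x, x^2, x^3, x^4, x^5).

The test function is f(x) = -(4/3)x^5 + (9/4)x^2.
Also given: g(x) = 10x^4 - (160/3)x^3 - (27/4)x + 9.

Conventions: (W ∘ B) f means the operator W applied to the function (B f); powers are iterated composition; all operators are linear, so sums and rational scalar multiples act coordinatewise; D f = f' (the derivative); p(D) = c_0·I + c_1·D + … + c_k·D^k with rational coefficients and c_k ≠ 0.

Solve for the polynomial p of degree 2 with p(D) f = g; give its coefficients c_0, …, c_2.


D^0 f = -(4/3)x^5 + (9/4)x^2
D^1 f = -(20/3)x^4 + (9/2)x
D^2 f = -(80/3)x^3 + 9/2
matching coefficients of g against c_0 f + c_1 Df + … from the top degree down determines the c_i
solution: c_0 = 0, c_1 = -3/2, c_2 = 2

p(D) = -(3/2)·D + 2·D^2, i.e. c_0 = 0, c_1 = -3/2, c_2 = 2


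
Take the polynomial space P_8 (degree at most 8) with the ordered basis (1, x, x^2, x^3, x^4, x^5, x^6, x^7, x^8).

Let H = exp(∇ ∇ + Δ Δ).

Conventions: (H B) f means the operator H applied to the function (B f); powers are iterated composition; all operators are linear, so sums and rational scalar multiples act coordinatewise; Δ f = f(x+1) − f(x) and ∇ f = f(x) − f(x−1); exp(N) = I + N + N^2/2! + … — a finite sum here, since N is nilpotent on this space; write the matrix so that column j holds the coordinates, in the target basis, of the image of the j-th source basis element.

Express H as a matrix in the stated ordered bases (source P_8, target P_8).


image of 1: 1
image of x: x
image of x^2: x^2 + 4
image of x^3: x^3 + 12x
image of x^4: x^4 + 24x^2 + 76
image of x^5: x^5 + 40x^3 + 380x
image of x^6: x^6 + 60x^4 + 1140x^2 + 2764
image of x^7: x^7 + 84x^5 + 2660x^3 + 19348x
image of x^8: x^8 + 112x^6 + 5320x^4 + 77392x^2 + 162796
each image's coordinates form column j of the matrix

the matrix is [[1, 0, 4, 0, 76, 0, 2764, 0, 162796]; [0, 1, 0, 12, 0, 380, 0, 19348, 0]; [0, 0, 1, 0, 24, 0, 1140, 0, 77392]; [0, 0, 0, 1, 0, 40, 0, 2660, 0]; [0, 0, 0, 0, 1, 0, 60, 0, 5320]; [0, 0, 0, 0, 0, 1, 0, 84, 0]; [0, 0, 0, 0, 0, 0, 1, 0, 112]; [0, 0, 0, 0, 0, 0, 0, 1, 0]; [0, 0, 0, 0, 0, 0, 0, 0, 1]] (rows listed top to bottom)


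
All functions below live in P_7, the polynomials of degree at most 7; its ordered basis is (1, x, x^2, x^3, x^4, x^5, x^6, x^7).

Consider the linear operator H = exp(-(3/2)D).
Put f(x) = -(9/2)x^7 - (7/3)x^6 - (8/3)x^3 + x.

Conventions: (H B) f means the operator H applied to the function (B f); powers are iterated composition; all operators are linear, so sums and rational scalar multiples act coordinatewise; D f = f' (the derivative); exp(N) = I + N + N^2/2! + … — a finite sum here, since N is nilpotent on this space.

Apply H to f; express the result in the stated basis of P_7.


order-1 term: (189/4)x^6 + 21x^5 + 12x^2 - 3/2
order-2 term: -(1701/8)x^5 - (315/4)x^4 - 18x
order-3 term: (8505/16)x^4 + (315/2)x^3 + 9
order-4 term: -(25515/32)x^3 - (2835/16)x^2
order-5 term: (45927/64)x^2 + (1701/16)x
order-6 term: -(45927/128)x - 1701/64
order-7 term: 19683/256
the series for exp(-(3/2)D) f terminates at order 7
exp(-(3/2)D) f = -(9/2)x^7 + (539/12)x^6 - (1533/8)x^5 + (7245/16)x^4 - (61681/96)x^3 + (35355/64)x^2 - (34495/128)x + 14799/256

g(x) = -(9/2)x^7 + (539/12)x^6 - (1533/8)x^5 + (7245/16)x^4 - (61681/96)x^3 + (35355/64)x^2 - (34495/128)x + 14799/256


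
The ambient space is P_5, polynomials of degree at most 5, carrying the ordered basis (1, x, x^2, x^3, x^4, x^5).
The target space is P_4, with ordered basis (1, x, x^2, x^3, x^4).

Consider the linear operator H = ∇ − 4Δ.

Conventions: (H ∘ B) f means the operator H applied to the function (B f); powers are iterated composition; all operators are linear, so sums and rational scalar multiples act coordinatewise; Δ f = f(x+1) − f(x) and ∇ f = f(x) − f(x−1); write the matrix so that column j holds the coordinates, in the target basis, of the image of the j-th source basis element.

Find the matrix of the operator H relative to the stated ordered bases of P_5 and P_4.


image of 1: 0
image of x: -3
image of x^2: -6x - 5
image of x^3: -9x^2 - 15x - 3
image of x^4: -12x^3 - 30x^2 - 12x - 5
image of x^5: -15x^4 - 50x^3 - 30x^2 - 25x - 3
each image's coordinates form column j of the matrix

the matrix is [[0, -3, -5, -3, -5, -3]; [0, 0, -6, -15, -12, -25]; [0, 0, 0, -9, -30, -30]; [0, 0, 0, 0, -12, -50]; [0, 0, 0, 0, 0, -15]] (rows listed top to bottom)
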